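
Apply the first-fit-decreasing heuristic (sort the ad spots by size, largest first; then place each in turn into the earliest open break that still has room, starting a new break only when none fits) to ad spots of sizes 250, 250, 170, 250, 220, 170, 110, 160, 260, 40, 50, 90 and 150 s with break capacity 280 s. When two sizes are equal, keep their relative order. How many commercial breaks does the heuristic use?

9

Sorted descending: 260, 250, 250, 250, 220, 170, 170, 160, 150, 110, 90, 50, 40.
  260 → break 1 (new)  [load 260/280]
  250 → break 2 (new)  [load 250/280]
  250 → break 3 (new)  [load 250/280]
  250 → break 4 (new)  [load 250/280]
  220 → break 5 (new)  [load 220/280]
  170 → break 6 (new)  [load 170/280]
  170 → break 7 (new)  [load 170/280]
  160 → break 8 (new)  [load 160/280]
  150 → break 9 (new)  [load 150/280]
  110 → break 6  [load 280/280]
  90 → break 7  [load 260/280]
  50 → break 5  [load 270/280]
  40 → break 8  [load 200/280]
9 commercial breaks opened.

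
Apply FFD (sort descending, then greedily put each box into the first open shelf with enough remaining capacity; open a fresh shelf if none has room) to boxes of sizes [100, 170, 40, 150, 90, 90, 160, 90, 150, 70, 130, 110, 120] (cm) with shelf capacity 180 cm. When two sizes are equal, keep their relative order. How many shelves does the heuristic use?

Sorted descending: 170, 160, 150, 150, 130, 120, 110, 100, 90, 90, 90, 70, 40.
  170 → shelf 1 (new)  [load 170/180]
  160 → shelf 2 (new)  [load 160/180]
  150 → shelf 3 (new)  [load 150/180]
  150 → shelf 4 (new)  [load 150/180]
  130 → shelf 5 (new)  [load 130/180]
  120 → shelf 6 (new)  [load 120/180]
  110 → shelf 7 (new)  [load 110/180]
  100 → shelf 8 (new)  [load 100/180]
  90 → shelf 9 (new)  [load 90/180]
  90 → shelf 9  [load 180/180]
  90 → shelf 10 (new)  [load 90/180]
  70 → shelf 7  [load 180/180]
  40 → shelf 5  [load 170/180]
10 shelves opened.

10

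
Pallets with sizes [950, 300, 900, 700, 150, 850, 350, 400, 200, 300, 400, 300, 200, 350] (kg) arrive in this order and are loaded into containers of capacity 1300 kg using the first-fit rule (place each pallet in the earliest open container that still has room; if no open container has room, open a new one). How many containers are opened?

  950 → container 1 (new)  [load 950/1300]
  300 → container 1  [load 1250/1300]
  900 → container 2 (new)  [load 900/1300]
  700 → container 3 (new)  [load 700/1300]
  150 → container 2  [load 1050/1300]
  850 → container 4 (new)  [load 850/1300]
  350 → container 3  [load 1050/1300]
  400 → container 4  [load 1250/1300]
  200 → container 2  [load 1250/1300]
  300 → container 5 (new)  [load 300/1300]
  400 → container 5  [load 700/1300]
  300 → container 5  [load 1000/1300]
  200 → container 3  [load 1250/1300]
  350 → container 6 (new)  [load 350/1300]
6 containers opened.

6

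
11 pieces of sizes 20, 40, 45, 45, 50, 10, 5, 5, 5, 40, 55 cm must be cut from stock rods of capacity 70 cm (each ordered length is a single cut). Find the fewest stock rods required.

Total = 55 + 50 + 45 + 45 + 40 + 40 + 20 + 10 + 5 + 5 + 5 = 320 cm.
Lower bound: ⌈320/70⌉ = 5 stock rods.
Also, 6 pieces each exceed 35 cm, and no two of those can share a stock rod, so at least 6 stock rods are needed.
A packing using 6 stock rods:
  stock rod 1: 55 + 10 + 5 = 70
  stock rod 2: 50 + 20 = 70
  stock rod 3: 45 + 5 + 5 = 55
  stock rod 4: 45 = 45
  stock rod 5: 40 = 40
  stock rod 6: 40 = 40
This matches the lower bound, so 6 is optimal.

6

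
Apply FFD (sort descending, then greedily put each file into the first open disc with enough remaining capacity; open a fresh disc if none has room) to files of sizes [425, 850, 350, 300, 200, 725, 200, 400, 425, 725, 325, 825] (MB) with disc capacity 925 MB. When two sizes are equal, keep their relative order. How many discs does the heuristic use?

7

Sorted descending: 850, 825, 725, 725, 425, 425, 400, 350, 325, 300, 200, 200.
  850 → disc 1 (new)  [load 850/925]
  825 → disc 2 (new)  [load 825/925]
  725 → disc 3 (new)  [load 725/925]
  725 → disc 4 (new)  [load 725/925]
  425 → disc 5 (new)  [load 425/925]
  425 → disc 5  [load 850/925]
  400 → disc 6 (new)  [load 400/925]
  350 → disc 6  [load 750/925]
  325 → disc 7 (new)  [load 325/925]
  300 → disc 7  [load 625/925]
  200 → disc 3  [load 925/925]
  200 → disc 4  [load 925/925]
7 discs opened.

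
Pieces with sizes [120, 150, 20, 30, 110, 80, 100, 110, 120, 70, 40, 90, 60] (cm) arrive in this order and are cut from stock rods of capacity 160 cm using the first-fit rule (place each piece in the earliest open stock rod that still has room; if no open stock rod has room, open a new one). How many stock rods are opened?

8

  120 → stock rod 1 (new)  [load 120/160]
  150 → stock rod 2 (new)  [load 150/160]
  20 → stock rod 1  [load 140/160]
  30 → stock rod 3 (new)  [load 30/160]
  110 → stock rod 3  [load 140/160]
  80 → stock rod 4 (new)  [load 80/160]
  100 → stock rod 5 (new)  [load 100/160]
  110 → stock rod 6 (new)  [load 110/160]
  120 → stock rod 7 (new)  [load 120/160]
  70 → stock rod 4  [load 150/160]
  40 → stock rod 5  [load 140/160]
  90 → stock rod 8 (new)  [load 90/160]
  60 → stock rod 8  [load 150/160]
8 stock rods opened.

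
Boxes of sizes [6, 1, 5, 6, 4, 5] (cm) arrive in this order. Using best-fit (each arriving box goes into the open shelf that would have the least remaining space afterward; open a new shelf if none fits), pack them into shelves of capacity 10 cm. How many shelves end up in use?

  6 → shelf 1 (new)  [load 6/10]
  1 → shelf 1  [load 7/10]
  5 → shelf 2 (new)  [load 5/10]
  6 → shelf 3 (new)  [load 6/10]
  4 → shelf 3  [load 10/10]
  5 → shelf 2  [load 10/10]
3 shelves opened.

3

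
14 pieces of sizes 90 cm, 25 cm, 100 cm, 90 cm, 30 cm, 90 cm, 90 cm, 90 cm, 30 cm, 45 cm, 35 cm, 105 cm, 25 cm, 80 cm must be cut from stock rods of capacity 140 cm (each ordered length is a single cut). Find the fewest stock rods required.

Total = 105 + 100 + 90 + 90 + 90 + 90 + 90 + 80 + 45 + 35 + 30 + 30 + 25 + 25 = 925 cm.
Lower bound: ⌈925/140⌉ = 7 stock rods.
Also, 8 pieces each exceed 70 cm, and no two of those can share a stock rod, so at least 8 stock rods are needed.
A packing using 8 stock rods:
  stock rod 1: 105 + 35 = 140
  stock rod 2: 100 + 30 = 130
  stock rod 3: 90 + 45 = 135
  stock rod 4: 90 + 30 = 120
  stock rod 5: 90 + 25 + 25 = 140
  stock rod 6: 90 = 90
  stock rod 7: 90 = 90
  stock rod 8: 80 = 80
This matches the lower bound, so 8 is optimal.

8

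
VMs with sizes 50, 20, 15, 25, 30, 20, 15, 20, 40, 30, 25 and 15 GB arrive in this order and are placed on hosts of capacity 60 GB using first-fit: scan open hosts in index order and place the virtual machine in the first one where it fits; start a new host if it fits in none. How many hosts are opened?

6

  50 → host 1 (new)  [load 50/60]
  20 → host 2 (new)  [load 20/60]
  15 → host 2  [load 35/60]
  25 → host 2  [load 60/60]
  30 → host 3 (new)  [load 30/60]
  20 → host 3  [load 50/60]
  15 → host 4 (new)  [load 15/60]
  20 → host 4  [load 35/60]
  40 → host 5 (new)  [load 40/60]
  30 → host 6 (new)  [load 30/60]
  25 → host 4  [load 60/60]
  15 → host 5  [load 55/60]
6 hosts opened.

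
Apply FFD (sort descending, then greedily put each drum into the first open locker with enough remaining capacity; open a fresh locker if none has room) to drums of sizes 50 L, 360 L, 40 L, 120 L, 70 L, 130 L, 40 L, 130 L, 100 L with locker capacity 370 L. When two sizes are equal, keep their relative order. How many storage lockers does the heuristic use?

Sorted descending: 360, 130, 130, 120, 100, 70, 50, 40, 40.
  360 → locker 1 (new)  [load 360/370]
  130 → locker 2 (new)  [load 130/370]
  130 → locker 2  [load 260/370]
  120 → locker 3 (new)  [load 120/370]
  100 → locker 2  [load 360/370]
  70 → locker 3  [load 190/370]
  50 → locker 3  [load 240/370]
  40 → locker 3  [load 280/370]
  40 → locker 3  [load 320/370]
3 storage lockers opened.

3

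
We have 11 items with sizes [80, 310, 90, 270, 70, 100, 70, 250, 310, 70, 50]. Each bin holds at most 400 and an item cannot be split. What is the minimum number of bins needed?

5

Total = 310 + 310 + 270 + 250 + 100 + 90 + 80 + 70 + 70 + 70 + 50 = 1670.
Lower bound: ⌈1670/400⌉ = 5 bins.
A packing using 5 bins:
  bin 1: 310 + 90 = 400
  bin 2: 310 + 80 = 390
  bin 3: 270 + 100 = 370
  bin 4: 250 + 70 + 70 = 390
  bin 5: 70 + 50 = 120
This matches the lower bound, so 5 is optimal.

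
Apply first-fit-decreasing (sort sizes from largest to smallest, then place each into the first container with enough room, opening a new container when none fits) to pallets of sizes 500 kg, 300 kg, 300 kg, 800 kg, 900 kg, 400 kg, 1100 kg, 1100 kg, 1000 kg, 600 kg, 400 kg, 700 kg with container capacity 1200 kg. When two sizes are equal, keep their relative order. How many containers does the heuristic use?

Sorted descending: 1100, 1100, 1000, 900, 800, 700, 600, 500, 400, 400, 300, 300.
  1100 → container 1 (new)  [load 1100/1200]
  1100 → container 2 (new)  [load 1100/1200]
  1000 → container 3 (new)  [load 1000/1200]
  900 → container 4 (new)  [load 900/1200]
  800 → container 5 (new)  [load 800/1200]
  700 → container 6 (new)  [load 700/1200]
  600 → container 7 (new)  [load 600/1200]
  500 → container 6  [load 1200/1200]
  400 → container 5  [load 1200/1200]
  400 → container 7  [load 1000/1200]
  300 → container 4  [load 1200/1200]
  300 → container 8 (new)  [load 300/1200]
8 containers opened.

8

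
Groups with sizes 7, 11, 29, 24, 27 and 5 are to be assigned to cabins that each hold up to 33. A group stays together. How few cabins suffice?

Total = 29 + 27 + 24 + 11 + 7 + 5 = 103.
Lower bound: ⌈103/33⌉ = 4 cabins.
A packing using 4 cabins:
  cabin 1: 29 = 29
  cabin 2: 27 + 5 = 32
  cabin 3: 24 + 7 = 31
  cabin 4: 11 = 11
This matches the lower bound, so 4 is optimal.

4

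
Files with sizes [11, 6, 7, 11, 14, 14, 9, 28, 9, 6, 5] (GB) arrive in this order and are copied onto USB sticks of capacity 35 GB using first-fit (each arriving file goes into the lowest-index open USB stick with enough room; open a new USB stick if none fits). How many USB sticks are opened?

4

  11 → USB stick 1 (new)  [load 11/35]
  6 → USB stick 1  [load 17/35]
  7 → USB stick 1  [load 24/35]
  11 → USB stick 1  [load 35/35]
  14 → USB stick 2 (new)  [load 14/35]
  14 → USB stick 2  [load 28/35]
  9 → USB stick 3 (new)  [load 9/35]
  28 → USB stick 4 (new)  [load 28/35]
  9 → USB stick 3  [load 18/35]
  6 → USB stick 2  [load 34/35]
  5 → USB stick 3  [load 23/35]
4 USB sticks opened.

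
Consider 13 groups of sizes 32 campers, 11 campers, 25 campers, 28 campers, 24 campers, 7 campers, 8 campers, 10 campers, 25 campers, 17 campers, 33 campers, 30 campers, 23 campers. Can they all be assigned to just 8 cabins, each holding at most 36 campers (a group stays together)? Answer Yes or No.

Total = 273 campers; ⌈273/36⌉ = 8.
The bound of 8 does not rule out 8, but exhaustive search shows no assignment into 8 cabins of capacity 36 campers exists — the minimum is 9.

No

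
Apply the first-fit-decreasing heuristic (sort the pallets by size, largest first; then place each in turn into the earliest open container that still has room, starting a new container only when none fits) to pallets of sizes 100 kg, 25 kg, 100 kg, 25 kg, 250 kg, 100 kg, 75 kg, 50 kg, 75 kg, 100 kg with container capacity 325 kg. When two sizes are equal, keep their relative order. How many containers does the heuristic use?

Sorted descending: 250, 100, 100, 100, 100, 75, 75, 50, 25, 25.
  250 → container 1 (new)  [load 250/325]
  100 → container 2 (new)  [load 100/325]
  100 → container 2  [load 200/325]
  100 → container 2  [load 300/325]
  100 → container 3 (new)  [load 100/325]
  75 → container 1  [load 325/325]
  75 → container 3  [load 175/325]
  50 → container 3  [load 225/325]
  25 → container 2  [load 325/325]
  25 → container 3  [load 250/325]
3 containers opened.

3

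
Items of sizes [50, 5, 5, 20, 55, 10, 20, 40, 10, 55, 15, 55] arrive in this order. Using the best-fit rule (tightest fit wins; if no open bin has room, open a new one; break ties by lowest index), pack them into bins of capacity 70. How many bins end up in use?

6

  50 → bin 1 (new)  [load 50/70]
  5 → bin 1  [load 55/70]
  5 → bin 1  [load 60/70]
  20 → bin 2 (new)  [load 20/70]
  55 → bin 3 (new)  [load 55/70]
  10 → bin 1  [load 70/70]
  20 → bin 2  [load 40/70]
  40 → bin 4 (new)  [load 40/70]
  10 → bin 3  [load 65/70]
  55 → bin 5 (new)  [load 55/70]
  15 → bin 5  [load 70/70]
  55 → bin 6 (new)  [load 55/70]
6 bins opened.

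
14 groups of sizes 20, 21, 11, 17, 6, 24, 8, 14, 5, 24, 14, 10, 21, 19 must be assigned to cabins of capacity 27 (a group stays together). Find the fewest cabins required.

9

Total = 24 + 24 + 21 + 21 + 20 + 19 + 17 + 14 + 14 + 11 + 10 + 8 + 6 + 5 = 214.
Lower bound: ⌈214/27⌉ = 8 cabins.
Also, 9 groups each exceed 27/2, and no two of those can share a cabin, so at least 9 cabins are needed.
A packing using 9 cabins:
  cabin 1: 24 = 24
  cabin 2: 24 = 24
  cabin 3: 21 + 6 = 27
  cabin 4: 21 + 5 = 26
  cabin 5: 20 = 20
  cabin 6: 19 + 8 = 27
  cabin 7: 17 + 10 = 27
  cabin 8: 14 + 11 = 25
  cabin 9: 14 = 14
This matches the lower bound, so 9 is optimal.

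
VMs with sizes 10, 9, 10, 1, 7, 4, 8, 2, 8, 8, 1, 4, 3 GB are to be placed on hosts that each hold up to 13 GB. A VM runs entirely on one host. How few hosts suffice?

7

Total = 10 + 10 + 9 + 8 + 8 + 8 + 7 + 4 + 4 + 3 + 2 + 1 + 1 = 75 GB.
Lower bound: ⌈75/13⌉ = 6 hosts.
Also, 7 VMs each exceed 13/2 GB, and no two of those can share a host, so at least 7 hosts are needed.
A packing using 7 hosts:
  host 1: 10 + 3 = 13
  host 2: 10 + 2 + 1 = 13
  host 3: 9 + 4 = 13
  host 4: 8 + 4 + 1 = 13
  host 5: 8 = 8
  host 6: 8 = 8
  host 7: 7 = 7
This matches the lower bound, so 7 is optimal.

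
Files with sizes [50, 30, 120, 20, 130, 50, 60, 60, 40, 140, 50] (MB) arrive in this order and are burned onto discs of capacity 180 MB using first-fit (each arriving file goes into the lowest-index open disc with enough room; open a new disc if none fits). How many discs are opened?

  50 → disc 1 (new)  [load 50/180]
  30 → disc 1  [load 80/180]
  120 → disc 2 (new)  [load 120/180]
  20 → disc 1  [load 100/180]
  130 → disc 3 (new)  [load 130/180]
  50 → disc 1  [load 150/180]
  60 → disc 2  [load 180/180]
  60 → disc 4 (new)  [load 60/180]
  40 → disc 3  [load 170/180]
  140 → disc 5 (new)  [load 140/180]
  50 → disc 4  [load 110/180]
5 discs opened.

5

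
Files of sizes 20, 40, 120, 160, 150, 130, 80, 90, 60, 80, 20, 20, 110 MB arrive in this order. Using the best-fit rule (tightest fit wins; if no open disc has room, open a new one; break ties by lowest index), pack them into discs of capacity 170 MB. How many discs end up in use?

8

  20 → disc 1 (new)  [load 20/170]
  40 → disc 1  [load 60/170]
  120 → disc 2 (new)  [load 120/170]
  160 → disc 3 (new)  [load 160/170]
  150 → disc 4 (new)  [load 150/170]
  130 → disc 5 (new)  [load 130/170]
  80 → disc 1  [load 140/170]
  90 → disc 6 (new)  [load 90/170]
  60 → disc 6  [load 150/170]
  80 → disc 7 (new)  [load 80/170]
  20 → disc 4  [load 170/170]
  20 → disc 6  [load 170/170]
  110 → disc 8 (new)  [load 110/170]
8 discs opened.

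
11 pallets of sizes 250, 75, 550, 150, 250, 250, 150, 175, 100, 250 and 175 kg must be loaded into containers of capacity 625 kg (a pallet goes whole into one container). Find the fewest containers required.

4

Total = 550 + 250 + 250 + 250 + 250 + 175 + 175 + 150 + 150 + 100 + 75 = 2375 kg.
Lower bound: ⌈2375/625⌉ = 4 containers.
A packing using 4 containers:
  container 1: 550 + 75 = 625
  container 2: 250 + 250 + 100 = 600
  container 3: 250 + 175 + 175 = 600
  container 4: 250 + 150 + 150 = 550
This matches the lower bound, so 4 is optimal.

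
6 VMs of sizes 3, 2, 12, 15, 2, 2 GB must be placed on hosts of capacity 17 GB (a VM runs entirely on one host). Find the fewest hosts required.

Total = 15 + 12 + 3 + 2 + 2 + 2 = 36 GB.
Lower bound: ⌈36/17⌉ = 3 hosts.
A packing using 3 hosts:
  host 1: 15 + 2 = 17
  host 2: 12 + 3 + 2 = 17
  host 3: 2 = 2
This matches the lower bound, so 3 is optimal.

3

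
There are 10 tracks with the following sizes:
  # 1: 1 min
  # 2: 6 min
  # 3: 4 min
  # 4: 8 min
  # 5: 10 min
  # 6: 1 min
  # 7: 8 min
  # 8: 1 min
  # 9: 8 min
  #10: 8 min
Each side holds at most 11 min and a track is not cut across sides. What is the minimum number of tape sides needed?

6

Total = 10 + 8 + 8 + 8 + 8 + 6 + 4 + 1 + 1 + 1 = 55 min.
Lower bound: ⌈55/11⌉ = 5 tape sides.
Also, 6 tracks each exceed 11/2 min, and no two of those can share a side, so at least 6 tape sides are needed.
A packing using 6 tape sides:
  side 1: 10 + 1 = 11
  side 2: 8 + 1 + 1 = 10
  side 3: 8 = 8
  side 4: 8 = 8
  side 5: 8 = 8
  side 6: 6 + 4 = 10
This matches the lower bound, so 6 is optimal.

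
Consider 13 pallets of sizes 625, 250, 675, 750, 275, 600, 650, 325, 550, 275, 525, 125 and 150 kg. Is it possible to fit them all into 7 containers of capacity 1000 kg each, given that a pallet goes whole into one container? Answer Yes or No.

A valid assignment using 7 containers:
  container 1: 750 + 250 = 1000
  container 2: 675 + 325 = 1000
  container 3: 650 + 275 = 925
  container 4: 625 + 275 = 900
  container 5: 600 + 150 + 125 = 875
  container 6: 550 = 550
  container 7: 525 = 525
Every load is within 1000 kg, so 7 containers suffice.

Yes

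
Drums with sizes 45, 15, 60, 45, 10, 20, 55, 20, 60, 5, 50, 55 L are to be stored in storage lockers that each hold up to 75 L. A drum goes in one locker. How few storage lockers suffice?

Total = 60 + 60 + 55 + 55 + 50 + 45 + 45 + 20 + 20 + 15 + 10 + 5 = 440 L.
Lower bound: ⌈440/75⌉ = 6 storage lockers.
Also, 7 drums each exceed 75/2 L, and no two of those can share a locker, so at least 7 storage lockers are needed.
A packing using 7 storage lockers:
  locker 1: 60 + 15 = 75
  locker 2: 60 + 10 + 5 = 75
  locker 3: 55 + 20 = 75
  locker 4: 55 + 20 = 75
  locker 5: 50 = 50
  locker 6: 45 = 45
  locker 7: 45 = 45
This matches the lower bound, so 7 is optimal.

7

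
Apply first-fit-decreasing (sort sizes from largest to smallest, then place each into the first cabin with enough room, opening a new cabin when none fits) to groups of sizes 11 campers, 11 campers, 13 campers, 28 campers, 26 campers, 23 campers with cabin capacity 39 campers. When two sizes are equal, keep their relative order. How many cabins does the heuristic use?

3

Sorted descending: 28, 26, 23, 13, 11, 11.
  28 → cabin 1 (new)  [load 28/39]
  26 → cabin 2 (new)  [load 26/39]
  23 → cabin 3 (new)  [load 23/39]
  13 → cabin 2  [load 39/39]
  11 → cabin 1  [load 39/39]
  11 → cabin 3  [load 34/39]
3 cabins opened.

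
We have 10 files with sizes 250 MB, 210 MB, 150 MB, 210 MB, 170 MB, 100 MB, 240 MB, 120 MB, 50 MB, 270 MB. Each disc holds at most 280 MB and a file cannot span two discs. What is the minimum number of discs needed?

Total = 270 + 250 + 240 + 210 + 210 + 170 + 150 + 120 + 100 + 50 = 1770 MB.
Lower bound: ⌈1770/280⌉ = 7 discs.
A packing using 7 discs:
  disc 1: 270 = 270
  disc 2: 250 = 250
  disc 3: 240 = 240
  disc 4: 210 + 50 = 260
  disc 5: 210 = 210
  disc 6: 170 + 100 = 270
  disc 7: 150 + 120 = 270
This matches the lower bound, so 7 is optimal.

7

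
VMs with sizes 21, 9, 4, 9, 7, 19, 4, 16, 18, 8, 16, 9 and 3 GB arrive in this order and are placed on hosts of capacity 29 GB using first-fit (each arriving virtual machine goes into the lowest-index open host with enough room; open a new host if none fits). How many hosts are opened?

6

  21 → host 1 (new)  [load 21/29]
  9 → host 2 (new)  [load 9/29]
  4 → host 1  [load 25/29]
  9 → host 2  [load 18/29]
  7 → host 2  [load 25/29]
  19 → host 3 (new)  [load 19/29]
  4 → host 1  [load 29/29]
  16 → host 4 (new)  [load 16/29]
  18 → host 5 (new)  [load 18/29]
  8 → host 3  [load 27/29]
  16 → host 6 (new)  [load 16/29]
  9 → host 4  [load 25/29]
  3 → host 2  [load 28/29]
6 hosts opened.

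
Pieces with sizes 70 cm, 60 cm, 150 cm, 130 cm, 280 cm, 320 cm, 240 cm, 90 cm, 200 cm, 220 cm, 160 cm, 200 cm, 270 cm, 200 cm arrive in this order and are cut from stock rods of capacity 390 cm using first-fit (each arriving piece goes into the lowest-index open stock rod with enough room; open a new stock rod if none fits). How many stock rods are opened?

  70 → stock rod 1 (new)  [load 70/390]
  60 → stock rod 1  [load 130/390]
  150 → stock rod 1  [load 280/390]
  130 → stock rod 2 (new)  [load 130/390]
  280 → stock rod 3 (new)  [load 280/390]
  320 → stock rod 4 (new)  [load 320/390]
  240 → stock rod 2  [load 370/390]
  90 → stock rod 1  [load 370/390]
  200 → stock rod 5 (new)  [load 200/390]
  220 → stock rod 6 (new)  [load 220/390]
  160 → stock rod 5  [load 360/390]
  200 → stock rod 7 (new)  [load 200/390]
  270 → stock rod 8 (new)  [load 270/390]
  200 → stock rod 9 (new)  [load 200/390]
9 stock rods opened.

9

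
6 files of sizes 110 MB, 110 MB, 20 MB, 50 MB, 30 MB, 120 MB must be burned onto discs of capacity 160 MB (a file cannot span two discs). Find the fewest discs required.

3

Total = 120 + 110 + 110 + 50 + 30 + 20 = 440 MB.
Lower bound: ⌈440/160⌉ = 3 discs.
A packing using 3 discs:
  disc 1: 120 + 30 = 150
  disc 2: 110 + 50 = 160
  disc 3: 110 + 20 = 130
This matches the lower bound, so 3 is optimal.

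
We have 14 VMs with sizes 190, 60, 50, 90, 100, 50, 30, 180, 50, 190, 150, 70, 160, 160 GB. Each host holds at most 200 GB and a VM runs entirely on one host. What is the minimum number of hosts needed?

9

Total = 190 + 190 + 180 + 160 + 160 + 150 + 100 + 90 + 70 + 60 + 50 + 50 + 50 + 30 = 1530 GB.
Lower bound: ⌈1530/200⌉ = 8 hosts.
A packing using 9 hosts:
  host 1: 190 = 190
  host 2: 190 = 190
  host 3: 180 = 180
  host 4: 160 + 30 = 190
  host 5: 160 = 160
  host 6: 150 + 50 = 200
  host 7: 100 + 90 = 190
  host 8: 70 + 60 + 50 = 180
  host 9: 50 = 50
No arrangement into 8 hosts stays within capacity, so 9 is optimal.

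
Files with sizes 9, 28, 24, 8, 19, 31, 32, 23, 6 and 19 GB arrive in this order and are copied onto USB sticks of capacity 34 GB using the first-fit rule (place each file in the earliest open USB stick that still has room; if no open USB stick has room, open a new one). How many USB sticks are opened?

7

  9 → USB stick 1 (new)  [load 9/34]
  28 → USB stick 2 (new)  [load 28/34]
  24 → USB stick 1  [load 33/34]
  8 → USB stick 3 (new)  [load 8/34]
  19 → USB stick 3  [load 27/34]
  31 → USB stick 4 (new)  [load 31/34]
  32 → USB stick 5 (new)  [load 32/34]
  23 → USB stick 6 (new)  [load 23/34]
  6 → USB stick 2  [load 34/34]
  19 → USB stick 7 (new)  [load 19/34]
7 USB sticks opened.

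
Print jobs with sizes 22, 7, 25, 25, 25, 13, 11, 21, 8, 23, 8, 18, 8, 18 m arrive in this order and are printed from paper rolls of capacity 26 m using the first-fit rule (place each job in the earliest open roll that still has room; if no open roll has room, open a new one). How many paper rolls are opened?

10

  22 → roll 1 (new)  [load 22/26]
  7 → roll 2 (new)  [load 7/26]
  25 → roll 3 (new)  [load 25/26]
  25 → roll 4 (new)  [load 25/26]
  25 → roll 5 (new)  [load 25/26]
  13 → roll 2  [load 20/26]
  11 → roll 6 (new)  [load 11/26]
  21 → roll 7 (new)  [load 21/26]
  8 → roll 6  [load 19/26]
  23 → roll 8 (new)  [load 23/26]
  8 → roll 9 (new)  [load 8/26]
  18 → roll 9  [load 26/26]
  8 → roll 10 (new)  [load 8/26]
  18 → roll 10  [load 26/26]
10 paper rolls opened.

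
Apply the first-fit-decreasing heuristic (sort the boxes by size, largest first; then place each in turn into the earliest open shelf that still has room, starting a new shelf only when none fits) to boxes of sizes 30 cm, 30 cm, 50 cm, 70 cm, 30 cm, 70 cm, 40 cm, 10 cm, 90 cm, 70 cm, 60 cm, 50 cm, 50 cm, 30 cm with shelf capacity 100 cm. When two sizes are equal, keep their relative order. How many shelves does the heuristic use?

Sorted descending: 90, 70, 70, 70, 60, 50, 50, 50, 40, 30, 30, 30, 30, 10.
  90 → shelf 1 (new)  [load 90/100]
  70 → shelf 2 (new)  [load 70/100]
  70 → shelf 3 (new)  [load 70/100]
  70 → shelf 4 (new)  [load 70/100]
  60 → shelf 5 (new)  [load 60/100]
  50 → shelf 6 (new)  [load 50/100]
  50 → shelf 6  [load 100/100]
  50 → shelf 7 (new)  [load 50/100]
  40 → shelf 5  [load 100/100]
  30 → shelf 2  [load 100/100]
  30 → shelf 3  [load 100/100]
  30 → shelf 4  [load 100/100]
  30 → shelf 7  [load 80/100]
  10 → shelf 1  [load 100/100]
7 shelves opened.

7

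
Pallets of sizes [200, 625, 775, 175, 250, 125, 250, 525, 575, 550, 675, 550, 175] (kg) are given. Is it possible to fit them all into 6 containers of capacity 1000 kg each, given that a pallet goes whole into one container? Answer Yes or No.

No

Total = 5450 kg; ⌈5450/1000⌉ = 6.
7 pallets each exceed half the capacity and cannot share a container, forcing at least 7 containers.
At least 7 containers are required, but only 6 are allowed.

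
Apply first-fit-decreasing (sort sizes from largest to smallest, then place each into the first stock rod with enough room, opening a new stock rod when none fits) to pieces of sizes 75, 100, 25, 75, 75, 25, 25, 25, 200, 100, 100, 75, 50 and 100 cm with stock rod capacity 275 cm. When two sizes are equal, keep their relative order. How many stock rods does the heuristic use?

Sorted descending: 200, 100, 100, 100, 100, 75, 75, 75, 75, 50, 25, 25, 25, 25.
  200 → stock rod 1 (new)  [load 200/275]
  100 → stock rod 2 (new)  [load 100/275]
  100 → stock rod 2  [load 200/275]
  100 → stock rod 3 (new)  [load 100/275]
  100 → stock rod 3  [load 200/275]
  75 → stock rod 1  [load 275/275]
  75 → stock rod 2  [load 275/275]
  75 → stock rod 3  [load 275/275]
  75 → stock rod 4 (new)  [load 75/275]
  50 → stock rod 4  [load 125/275]
  25 → stock rod 4  [load 150/275]
  25 → stock rod 4  [load 175/275]
  25 → stock rod 4  [load 200/275]
  25 → stock rod 4  [load 225/275]
4 stock rods opened.

4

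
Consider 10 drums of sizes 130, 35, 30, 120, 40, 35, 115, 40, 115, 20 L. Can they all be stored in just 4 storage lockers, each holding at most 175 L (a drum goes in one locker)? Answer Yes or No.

No

Total = 680 L; ⌈680/175⌉ = 4.
The bound of 4 does not rule out 4, but exhaustive search shows no assignment into 4 storage lockers of capacity 175 L exists — the minimum is 5.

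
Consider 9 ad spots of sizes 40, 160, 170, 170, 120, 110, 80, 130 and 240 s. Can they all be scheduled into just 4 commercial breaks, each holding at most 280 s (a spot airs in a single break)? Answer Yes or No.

Total = 1220 s; ⌈1220/280⌉ = 5.
At least 5 commercial breaks are required, but only 4 are allowed.

No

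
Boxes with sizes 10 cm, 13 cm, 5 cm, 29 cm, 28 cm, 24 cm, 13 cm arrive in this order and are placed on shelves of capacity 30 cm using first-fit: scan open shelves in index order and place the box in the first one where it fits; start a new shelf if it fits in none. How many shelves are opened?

  10 → shelf 1 (new)  [load 10/30]
  13 → shelf 1  [load 23/30]
  5 → shelf 1  [load 28/30]
  29 → shelf 2 (new)  [load 29/30]
  28 → shelf 3 (new)  [load 28/30]
  24 → shelf 4 (new)  [load 24/30]
  13 → shelf 5 (new)  [load 13/30]
5 shelves opened.

5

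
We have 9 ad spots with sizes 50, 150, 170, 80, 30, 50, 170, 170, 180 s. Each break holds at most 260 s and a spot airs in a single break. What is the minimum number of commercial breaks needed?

5

Total = 180 + 170 + 170 + 170 + 150 + 80 + 50 + 50 + 30 = 1050 s.
Lower bound: ⌈1050/260⌉ = 5 commercial breaks.
A packing using 5 commercial breaks:
  break 1: 180 + 80 = 260
  break 2: 170 + 50 + 30 = 250
  break 3: 170 + 50 = 220
  break 4: 170 = 170
  break 5: 150 = 150
This matches the lower bound, so 5 is optimal.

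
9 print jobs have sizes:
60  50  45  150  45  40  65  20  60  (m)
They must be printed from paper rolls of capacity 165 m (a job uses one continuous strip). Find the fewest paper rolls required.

Total = 150 + 65 + 60 + 60 + 50 + 45 + 45 + 40 + 20 = 535 m.
Lower bound: ⌈535/165⌉ = 4 paper rolls.
A packing using 4 paper rolls:
  roll 1: 150 = 150
  roll 2: 65 + 60 + 40 = 165
  roll 3: 60 + 50 + 45 = 155
  roll 4: 45 + 20 = 65
This matches the lower bound, so 4 is optimal.

4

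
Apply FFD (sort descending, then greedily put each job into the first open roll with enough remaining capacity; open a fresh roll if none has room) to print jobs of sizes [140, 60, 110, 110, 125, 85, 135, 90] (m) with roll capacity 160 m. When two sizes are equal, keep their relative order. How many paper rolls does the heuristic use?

7

Sorted descending: 140, 135, 125, 110, 110, 90, 85, 60.
  140 → roll 1 (new)  [load 140/160]
  135 → roll 2 (new)  [load 135/160]
  125 → roll 3 (new)  [load 125/160]
  110 → roll 4 (new)  [load 110/160]
  110 → roll 5 (new)  [load 110/160]
  90 → roll 6 (new)  [load 90/160]
  85 → roll 7 (new)  [load 85/160]
  60 → roll 6  [load 150/160]
7 paper rolls opened.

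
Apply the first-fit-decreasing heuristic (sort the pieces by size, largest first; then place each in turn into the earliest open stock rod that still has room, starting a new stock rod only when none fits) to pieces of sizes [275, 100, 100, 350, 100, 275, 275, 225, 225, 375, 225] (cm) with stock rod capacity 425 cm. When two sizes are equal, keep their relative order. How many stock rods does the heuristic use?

Sorted descending: 375, 350, 275, 275, 275, 225, 225, 225, 100, 100, 100.
  375 → stock rod 1 (new)  [load 375/425]
  350 → stock rod 2 (new)  [load 350/425]
  275 → stock rod 3 (new)  [load 275/425]
  275 → stock rod 4 (new)  [load 275/425]
  275 → stock rod 5 (new)  [load 275/425]
  225 → stock rod 6 (new)  [load 225/425]
  225 → stock rod 7 (new)  [load 225/425]
  225 → stock rod 8 (new)  [load 225/425]
  100 → stock rod 3  [load 375/425]
  100 → stock rod 4  [load 375/425]
  100 → stock rod 5  [load 375/425]
8 stock rods opened.

8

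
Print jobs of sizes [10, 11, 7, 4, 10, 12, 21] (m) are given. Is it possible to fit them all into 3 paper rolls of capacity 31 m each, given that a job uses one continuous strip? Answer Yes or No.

A valid assignment using 3 paper rolls:
  roll 1: 21 + 10 = 31
  roll 2: 12 + 11 + 7 = 30
  roll 3: 10 + 4 = 14
Every load is within 31 m, so 3 paper rolls suffice.

Yes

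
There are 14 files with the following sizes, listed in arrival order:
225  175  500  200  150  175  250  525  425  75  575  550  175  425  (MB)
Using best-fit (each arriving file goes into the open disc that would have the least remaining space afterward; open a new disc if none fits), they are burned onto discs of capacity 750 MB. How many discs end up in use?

7

  225 → disc 1 (new)  [load 225/750]
  175 → disc 1  [load 400/750]
  500 → disc 2 (new)  [load 500/750]
  200 → disc 2  [load 700/750]
  150 → disc 1  [load 550/750]
  175 → disc 1  [load 725/750]
  250 → disc 3 (new)  [load 250/750]
  525 → disc 4 (new)  [load 525/750]
  425 → disc 3  [load 675/750]
  75 → disc 3  [load 750/750]
  575 → disc 5 (new)  [load 575/750]
  550 → disc 6 (new)  [load 550/750]
  175 → disc 5  [load 750/750]
  425 → disc 7 (new)  [load 425/750]
7 discs opened.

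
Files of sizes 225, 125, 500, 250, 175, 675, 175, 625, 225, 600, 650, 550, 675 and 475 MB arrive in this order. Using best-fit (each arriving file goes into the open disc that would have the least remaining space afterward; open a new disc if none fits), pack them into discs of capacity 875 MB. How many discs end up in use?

9

  225 → disc 1 (new)  [load 225/875]
  125 → disc 1  [load 350/875]
  500 → disc 1  [load 850/875]
  250 → disc 2 (new)  [load 250/875]
  175 → disc 2  [load 425/875]
  675 → disc 3 (new)  [load 675/875]
  175 → disc 3  [load 850/875]
  625 → disc 4 (new)  [load 625/875]
  225 → disc 4  [load 850/875]
  600 → disc 5 (new)  [load 600/875]
  650 → disc 6 (new)  [load 650/875]
  550 → disc 7 (new)  [load 550/875]
  675 → disc 8 (new)  [load 675/875]
  475 → disc 9 (new)  [load 475/875]
9 discs opened.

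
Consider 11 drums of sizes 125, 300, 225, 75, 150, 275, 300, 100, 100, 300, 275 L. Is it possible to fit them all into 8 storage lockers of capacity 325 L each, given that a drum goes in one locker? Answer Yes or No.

Yes

A valid assignment using 8 storage lockers:
  locker 1: 300 = 300
  locker 2: 300 = 300
  locker 3: 300 = 300
  locker 4: 275 = 275
  locker 5: 275 = 275
  locker 6: 225 + 100 = 325
  locker 7: 150 + 125 = 275
  locker 8: 100 + 75 = 175
Every load is within 325 L, so 8 storage lockers suffice.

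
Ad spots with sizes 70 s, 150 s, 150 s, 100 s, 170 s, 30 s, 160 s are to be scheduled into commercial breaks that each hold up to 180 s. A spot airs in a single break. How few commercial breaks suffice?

5

Total = 170 + 160 + 150 + 150 + 100 + 70 + 30 = 830 s.
Lower bound: ⌈830/180⌉ = 5 commercial breaks.
A packing using 5 commercial breaks:
  break 1: 170 = 170
  break 2: 160 = 160
  break 3: 150 + 30 = 180
  break 4: 150 = 150
  break 5: 100 + 70 = 170
This matches the lower bound, so 5 is optimal.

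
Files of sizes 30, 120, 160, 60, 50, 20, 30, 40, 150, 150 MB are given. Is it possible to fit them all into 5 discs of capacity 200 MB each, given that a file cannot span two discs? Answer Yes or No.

A valid assignment using 5 discs:
  disc 1: 160 + 40 = 200
  disc 2: 150 + 50 = 200
  disc 3: 150 + 30 + 20 = 200
  disc 4: 120 + 60 = 180
  disc 5: 30 = 30
Every load is within 200 MB, so 5 discs suffice.

Yes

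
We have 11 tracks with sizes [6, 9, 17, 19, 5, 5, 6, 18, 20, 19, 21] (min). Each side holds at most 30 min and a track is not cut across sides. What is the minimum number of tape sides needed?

6

Total = 21 + 20 + 19 + 19 + 18 + 17 + 9 + 6 + 6 + 5 + 5 = 145 min.
Lower bound: ⌈145/30⌉ = 5 tape sides.
Also, 6 tracks each exceed 15 min, and no two of those can share a side, so at least 6 tape sides are needed.
A packing using 6 tape sides:
  side 1: 21 + 9 = 30
  side 2: 20 + 6 = 26
  side 3: 19 + 6 + 5 = 30
  side 4: 19 + 5 = 24
  side 5: 18 = 18
  side 6: 17 = 17
This matches the lower bound, so 6 is optimal.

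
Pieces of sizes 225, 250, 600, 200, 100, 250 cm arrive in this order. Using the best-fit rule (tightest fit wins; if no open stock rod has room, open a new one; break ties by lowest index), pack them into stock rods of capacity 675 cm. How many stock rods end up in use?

  225 → stock rod 1 (new)  [load 225/675]
  250 → stock rod 1  [load 475/675]
  600 → stock rod 2 (new)  [load 600/675]
  200 → stock rod 1  [load 675/675]
  100 → stock rod 3 (new)  [load 100/675]
  250 → stock rod 3  [load 350/675]
3 stock rods opened.

3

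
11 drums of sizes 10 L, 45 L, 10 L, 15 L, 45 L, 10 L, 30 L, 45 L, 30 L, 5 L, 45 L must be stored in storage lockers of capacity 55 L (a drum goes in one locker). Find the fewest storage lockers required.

Total = 45 + 45 + 45 + 45 + 30 + 30 + 15 + 10 + 10 + 10 + 5 = 290 L.
Lower bound: ⌈290/55⌉ = 6 storage lockers.
A packing using 6 storage lockers:
  locker 1: 45 + 10 = 55
  locker 2: 45 + 10 = 55
  locker 3: 45 + 10 = 55
  locker 4: 45 + 5 = 50
  locker 5: 30 + 15 = 45
  locker 6: 30 = 30
This matches the lower bound, so 6 is optimal.

6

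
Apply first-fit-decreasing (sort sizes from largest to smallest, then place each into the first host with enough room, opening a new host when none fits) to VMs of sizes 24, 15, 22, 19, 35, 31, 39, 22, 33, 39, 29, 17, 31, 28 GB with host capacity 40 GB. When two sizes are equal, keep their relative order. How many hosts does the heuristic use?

12

Sorted descending: 39, 39, 35, 33, 31, 31, 29, 28, 24, 22, 22, 19, 17, 15.
  39 → host 1 (new)  [load 39/40]
  39 → host 2 (new)  [load 39/40]
  35 → host 3 (new)  [load 35/40]
  33 → host 4 (new)  [load 33/40]
  31 → host 5 (new)  [load 31/40]
  31 → host 6 (new)  [load 31/40]
  29 → host 7 (new)  [load 29/40]
  28 → host 8 (new)  [load 28/40]
  24 → host 9 (new)  [load 24/40]
  22 → host 10 (new)  [load 22/40]
  22 → host 11 (new)  [load 22/40]
  19 → host 12 (new)  [load 19/40]
  17 → host 10  [load 39/40]
  15 → host 9  [load 39/40]
12 hosts opened.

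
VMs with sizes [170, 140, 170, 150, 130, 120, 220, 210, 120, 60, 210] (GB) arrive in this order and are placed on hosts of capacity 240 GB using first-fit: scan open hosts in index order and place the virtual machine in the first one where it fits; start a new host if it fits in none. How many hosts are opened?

  170 → host 1 (new)  [load 170/240]
  140 → host 2 (new)  [load 140/240]
  170 → host 3 (new)  [load 170/240]
  150 → host 4 (new)  [load 150/240]
  130 → host 5 (new)  [load 130/240]
  120 → host 6 (new)  [load 120/240]
  220 → host 7 (new)  [load 220/240]
  210 → host 8 (new)  [load 210/240]
  120 → host 6  [load 240/240]
  60 → host 1  [load 230/240]
  210 → host 9 (new)  [load 210/240]
9 hosts opened.

9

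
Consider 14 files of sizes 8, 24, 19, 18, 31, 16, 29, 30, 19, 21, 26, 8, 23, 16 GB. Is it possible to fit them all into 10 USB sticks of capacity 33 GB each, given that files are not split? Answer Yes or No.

Total = 288 GB; ⌈288/33⌉ = 9.
10 files each exceed half the capacity and cannot share a USB stick, forcing at least 10 USB sticks.
The bound of 10 does not rule out 10, but exhaustive search shows no assignment into 10 USB sticks of capacity 33 GB exists — the minimum is 11.

No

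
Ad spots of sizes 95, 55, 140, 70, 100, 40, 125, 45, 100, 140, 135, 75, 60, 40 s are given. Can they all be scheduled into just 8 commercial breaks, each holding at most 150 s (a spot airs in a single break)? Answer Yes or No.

No

Total = 1220 s; ⌈1220/150⌉ = 9.
At least 9 commercial breaks are required, but only 8 are allowed.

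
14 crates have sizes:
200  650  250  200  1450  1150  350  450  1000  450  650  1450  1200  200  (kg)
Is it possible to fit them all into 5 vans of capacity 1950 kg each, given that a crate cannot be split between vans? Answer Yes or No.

Total = 9650 kg; ⌈9650/1950⌉ = 5.
The bound of 5 does not rule out 5, but exhaustive search shows no assignment into 5 vans of capacity 1950 kg exists — the minimum is 6.

No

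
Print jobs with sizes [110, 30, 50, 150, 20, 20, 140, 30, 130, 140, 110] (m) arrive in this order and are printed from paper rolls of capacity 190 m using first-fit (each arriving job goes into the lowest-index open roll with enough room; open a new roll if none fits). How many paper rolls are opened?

6

  110 → roll 1 (new)  [load 110/190]
  30 → roll 1  [load 140/190]
  50 → roll 1  [load 190/190]
  150 → roll 2 (new)  [load 150/190]
  20 → roll 2  [load 170/190]
  20 → roll 2  [load 190/190]
  140 → roll 3 (new)  [load 140/190]
  30 → roll 3  [load 170/190]
  130 → roll 4 (new)  [load 130/190]
  140 → roll 5 (new)  [load 140/190]
  110 → roll 6 (new)  [load 110/190]
6 paper rolls opened.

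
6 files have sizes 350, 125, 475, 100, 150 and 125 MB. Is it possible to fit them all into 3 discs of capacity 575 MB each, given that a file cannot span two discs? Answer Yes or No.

Yes

A valid assignment using 3 discs:
  disc 1: 475 + 100 = 575
  disc 2: 350 + 150 = 500
  disc 3: 125 + 125 = 250
Every load is within 575 MB, so 3 discs suffice.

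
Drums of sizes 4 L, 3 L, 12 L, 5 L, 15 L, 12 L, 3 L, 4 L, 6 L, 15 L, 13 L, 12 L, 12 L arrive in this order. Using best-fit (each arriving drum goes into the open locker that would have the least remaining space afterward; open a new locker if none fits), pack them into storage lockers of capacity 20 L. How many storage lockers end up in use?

  4 → locker 1 (new)  [load 4/20]
  3 → locker 1  [load 7/20]
  12 → locker 1  [load 19/20]
  5 → locker 2 (new)  [load 5/20]
  15 → locker 2  [load 20/20]
  12 → locker 3 (new)  [load 12/20]
  3 → locker 3  [load 15/20]
  4 → locker 3  [load 19/20]
  6 → locker 4 (new)  [load 6/20]
  15 → locker 5 (new)  [load 15/20]
  13 → locker 4  [load 19/20]
  12 → locker 6 (new)  [load 12/20]
  12 → locker 7 (new)  [load 12/20]
7 storage lockers opened.

7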